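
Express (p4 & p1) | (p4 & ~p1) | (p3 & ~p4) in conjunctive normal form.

(p4 & p1) | (p4 & ~p1) | (p3 & ~p4)
≡ (p4 | p4 | p3) & (p4 | p4 | ~p4) & (p4 | ~p1 | p3) & (p4 | ~p1 | ~p4) & (p1 | p4 | p3) & (p1 | p4 | ~p4) & (p1 | ~p1 | p3) & (p1 | ~p1 | ~p4)   — distribute | over &
≡ p4 | p3   — simplify

p4 | p3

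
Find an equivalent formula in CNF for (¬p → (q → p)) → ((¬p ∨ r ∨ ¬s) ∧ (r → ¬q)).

(¬p → (q → p)) → ((¬p ∨ r ∨ ¬s) ∧ (r → ¬q))
≡ ¬(¬p → (q → p)) ∨ ((¬p ∨ r ∨ ¬s) ∧ (r → ¬q))   (eliminate →)
≡ ¬(¬¬p ∨ (q → p)) ∨ ((¬p ∨ r ∨ ¬s) ∧ (r → ¬q))   (eliminate →)
≡ ¬(¬¬p ∨ ¬q ∨ p) ∨ ((¬p ∨ r ∨ ¬s) ∧ (r → ¬q))   (eliminate →)
≡ ¬(¬¬p ∨ ¬q ∨ p) ∨ ((¬p ∨ r ∨ ¬s) ∧ (¬r ∨ ¬q))   (eliminate →)
≡ (¬¬¬p ∧ ¬¬q ∧ ¬p) ∨ ((¬p ∨ r ∨ ¬s) ∧ (¬r ∨ ¬q))   (De Morgan)
≡ (¬p ∧ ¬¬q ∧ ¬p) ∨ ((¬p ∨ r ∨ ¬s) ∧ (¬r ∨ ¬q))   (double negation)
≡ (¬p ∧ q ∧ ¬p) ∨ ((¬p ∨ r ∨ ¬s) ∧ (¬r ∨ ¬q))   (double negation)
≡ (¬p ∨ ¬p ∨ r ∨ ¬s) ∧ (¬p ∨ ¬r ∨ ¬q) ∧ (q ∨ ¬p ∨ r ∨ ¬s) ∧ (q ∨ ¬r ∨ ¬q) ∧ (¬p ∨ ¬p ∨ r ∨ ¬s) ∧ (¬p ∨ ¬r ∨ ¬q)   (distribute ∨ over ∧)
≡ (¬p ∨ r ∨ ¬s) ∧ (¬p ∨ ¬r ∨ ¬q)   (simplify)

(¬p ∨ r ∨ ¬s) ∧ (¬p ∨ ¬r ∨ ¬q)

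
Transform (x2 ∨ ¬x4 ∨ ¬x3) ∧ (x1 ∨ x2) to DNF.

x2 ∨ (¬x4 ∧ x1) ∨ (¬x3 ∧ x1)

(x2 ∨ ¬x4 ∨ ¬x3) ∧ (x1 ∨ x2)
= (x2 ∧ x1) ∨ (x2 ∧ x2) ∨ (¬x4 ∧ x1) ∨ (¬x4 ∧ x2) ∨ (¬x3 ∧ x1) ∨ (¬x3 ∧ x2)   [distribute ∧ over ∨]
= x2 ∨ (¬x4 ∧ x1) ∨ (¬x3 ∧ x1)   [simplify]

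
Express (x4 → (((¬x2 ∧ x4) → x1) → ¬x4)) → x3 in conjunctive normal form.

(x4 ∨ x3) ∧ (x2 ∨ ¬x4 ∨ x1 ∨ x3)

(x4 → (((¬x2 ∧ x4) → x1) → ¬x4)) → x3
= ¬(x4 → (((¬x2 ∧ x4) → x1) → ¬x4)) ∨ x3   (eliminate →)
= ¬(¬x4 ∨ (((¬x2 ∧ x4) → x1) → ¬x4)) ∨ x3   (eliminate →)
= ¬(¬x4 ∨ ¬((¬x2 ∧ x4) → x1) ∨ ¬x4) ∨ x3   (eliminate →)
= ¬(¬x4 ∨ ¬(¬(¬x2 ∧ x4) ∨ x1) ∨ ¬x4) ∨ x3   (eliminate →)
= (¬¬x4 ∧ ¬¬(¬(¬x2 ∧ x4) ∨ x1) ∧ ¬¬x4) ∨ x3   (De Morgan)
= (x4 ∧ ¬¬(¬(¬x2 ∧ x4) ∨ x1) ∧ ¬¬x4) ∨ x3   (double negation)
= (x4 ∧ (¬(¬x2 ∧ x4) ∨ x1) ∧ ¬¬x4) ∨ x3   (double negation)
= (x4 ∧ (¬¬x2 ∨ ¬x4 ∨ x1) ∧ ¬¬x4) ∨ x3   (De Morgan)
= (x4 ∧ (x2 ∨ ¬x4 ∨ x1) ∧ ¬¬x4) ∨ x3   (double negation)
= (x4 ∧ (x2 ∨ ¬x4 ∨ x1) ∧ x4) ∨ x3   (double negation)
= (x4 ∨ x3) ∧ (x2 ∨ ¬x4 ∨ x1 ∨ x3) ∧ (x4 ∨ x3)   (distribute ∨ over ∧)
= (x4 ∨ x3) ∧ (x2 ∨ ¬x4 ∨ x1 ∨ x3)   (simplify)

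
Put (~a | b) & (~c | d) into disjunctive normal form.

(~a | b) & (~c | d)
⇔ (~a & ~c) | (~a & d) | (b & ~c) | (b & d)   (distribute & over |)

(~a & ~c) | (~a & d) | (b & ~c) | (b & d)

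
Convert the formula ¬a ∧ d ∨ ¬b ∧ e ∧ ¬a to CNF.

¬a ∧ (d ∨ ¬b) ∧ (d ∨ e)

¬a ∧ d ∨ ¬b ∧ e ∧ ¬a
= (¬a ∨ ¬b) ∧ (¬a ∨ e) ∧ (¬a ∨ ¬a) ∧ (d ∨ ¬b) ∧ (d ∨ e) ∧ (d ∨ ¬a)   (distribute ∨ over ∧)
= ¬a ∧ (d ∨ ¬b) ∧ (d ∨ e)   (simplify)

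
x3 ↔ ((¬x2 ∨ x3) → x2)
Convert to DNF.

x3 ↔ ((¬x2 ∨ x3) → x2)
⇔ (x3 → ((¬x2 ∨ x3) → x2)) ∧ (((¬x2 ∨ x3) → x2) → x3)   — eliminate ↔
⇔ (¬x3 ∨ ((¬x2 ∨ x3) → x2)) ∧ (((¬x2 ∨ x3) → x2) → x3)   — eliminate →
⇔ (¬x3 ∨ ¬(¬x2 ∨ x3) ∨ x2) ∧ (((¬x2 ∨ x3) → x2) → x3)   — eliminate →
⇔ (¬x3 ∨ ¬(¬x2 ∨ x3) ∨ x2) ∧ (¬((¬x2 ∨ x3) → x2) ∨ x3)   — eliminate →
⇔ (¬x3 ∨ ¬(¬x2 ∨ x3) ∨ x2) ∧ (¬(¬(¬x2 ∨ x3) ∨ x2) ∨ x3)   — eliminate →
⇔ (¬x3 ∨ (¬¬x2 ∧ ¬x3) ∨ x2) ∧ (¬(¬(¬x2 ∨ x3) ∨ x2) ∨ x3)   — De Morgan
⇔ (¬x3 ∨ (x2 ∧ ¬x3) ∨ x2) ∧ (¬(¬(¬x2 ∨ x3) ∨ x2) ∨ x3)   — double negation
⇔ (¬x3 ∨ (x2 ∧ ¬x3) ∨ x2) ∧ ((¬¬(¬x2 ∨ x3) ∧ ¬x2) ∨ x3)   — De Morgan
⇔ (¬x3 ∨ (x2 ∧ ¬x3) ∨ x2) ∧ (((¬x2 ∨ x3) ∧ ¬x2) ∨ x3)   — double negation
⇔ (¬x3 ∧ ¬x2 ∧ ¬x2) ∨ (¬x3 ∧ x3 ∧ ¬x2) ∨ (¬x3 ∧ x3) ∨ (x2 ∧ ¬x3 ∧ ¬x2 ∧ ¬x2) ∨ (x2 ∧ ¬x3 ∧ x3 ∧ ¬x2) ∨ (x2 ∧ ¬x3 ∧ x3) ∨ (x2 ∧ ¬x2 ∧ ¬x2) ∨ (x2 ∧ x3 ∧ ¬x2) ∨ (x2 ∧ x3)   — distribute ∧ over ∨
⇔ (¬x3 ∧ ¬x2) ∨ (x2 ∧ x3)   — simplify

(¬x3 ∧ ¬x2) ∨ (x2 ∧ x3)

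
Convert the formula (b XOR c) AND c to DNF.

NOT b AND c

(b XOR c) AND c
≡ ((b AND NOT c) OR (NOT b AND c)) AND c   [expand XOR]
≡ (b AND NOT c AND c) OR (NOT b AND c AND c)   [distribute AND over OR]
≡ NOT b AND c   [simplify]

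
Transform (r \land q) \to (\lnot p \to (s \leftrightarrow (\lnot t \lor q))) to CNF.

(r \land q) \to (\lnot p \to (s \leftrightarrow (\lnot t \lor q)))
⇔ \lnot (r \land q) \lor (\lnot p \to (s \leftrightarrow (\lnot t \lor q)))   [eliminate \to]
⇔ \lnot (r \land q) \lor \lnot \lnot p \lor (s \leftrightarrow (\lnot t \lor q))   [eliminate \to]
⇔ \lnot (r \land q) \lor \lnot \lnot p \lor ((s \to (\lnot t \lor q)) \land ((\lnot t \lor q) \to s))   [eliminate \leftrightarrow]
⇔ \lnot (r \land q) \lor \lnot \lnot p \lor ((\lnot s \lor \lnot t \lor q) \land ((\lnot t \lor q) \to s))   [eliminate \to]
⇔ \lnot (r \land q) \lor \lnot \lnot p \lor ((\lnot s \lor \lnot t \lor q) \land (\lnot (\lnot t \lor q) \lor s))   [eliminate \to]
⇔ \lnot r \lor \lnot q \lor \lnot \lnot p \lor ((\lnot s \lor \lnot t \lor q) \land (\lnot (\lnot t \lor q) \lor s))   [De Morgan]
⇔ \lnot r \lor \lnot q \lor p \lor ((\lnot s \lor \lnot t \lor q) \land (\lnot (\lnot t \lor q) \lor s))   [double negation]
⇔ \lnot r \lor \lnot q \lor p \lor ((\lnot s \lor \lnot t \lor q) \land ((\lnot \lnot t \land \lnot q) \lor s))   [De Morgan]
⇔ \lnot r \lor \lnot q \lor p \lor ((\lnot s \lor \lnot t \lor q) \land ((t \land \lnot q) \lor s))   [double negation]
⇔ (\lnot r \lor \lnot q \lor p \lor \lnot s \lor \lnot t \lor q) \land (\lnot r \lor \lnot q \lor p \lor t \lor s) \land (\lnot r \lor \lnot q \lor p \lor \lnot q \lor s)   [distribute \lor over \land]
⇔ \lnot r \lor \lnot q \lor p \lor s   [simplify]

\lnot r \lor \lnot q \lor p \lor s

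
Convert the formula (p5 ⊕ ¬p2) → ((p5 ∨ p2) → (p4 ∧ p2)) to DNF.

(p5 ⊕ ¬p2) → ((p5 ∨ p2) → (p4 ∧ p2))
⇔ ¬(p5 ⊕ ¬p2) ∨ ((p5 ∨ p2) → (p4 ∧ p2))
⇔ ¬((p5 ∧ ¬¬p2) ∨ (¬p5 ∧ ¬p2)) ∨ ((p5 ∨ p2) → (p4 ∧ p2))
⇔ ¬((p5 ∧ ¬¬p2) ∨ (¬p5 ∧ ¬p2)) ∨ ¬(p5 ∨ p2) ∨ (p4 ∧ p2)
⇔ (¬(p5 ∧ ¬¬p2) ∧ ¬(¬p5 ∧ ¬p2)) ∨ ¬(p5 ∨ p2) ∨ (p4 ∧ p2)
⇔ ((¬p5 ∨ ¬¬¬p2) ∧ ¬(¬p5 ∧ ¬p2)) ∨ ¬(p5 ∨ p2) ∨ (p4 ∧ p2)
⇔ ((¬p5 ∨ ¬p2) ∧ ¬(¬p5 ∧ ¬p2)) ∨ ¬(p5 ∨ p2) ∨ (p4 ∧ p2)
⇔ ((¬p5 ∨ ¬p2) ∧ (¬¬p5 ∨ ¬¬p2)) ∨ ¬(p5 ∨ p2) ∨ (p4 ∧ p2)
⇔ ((¬p5 ∨ ¬p2) ∧ (p5 ∨ ¬¬p2)) ∨ ¬(p5 ∨ p2) ∨ (p4 ∧ p2)
⇔ ((¬p5 ∨ ¬p2) ∧ (p5 ∨ p2)) ∨ ¬(p5 ∨ p2) ∨ (p4 ∧ p2)
⇔ ((¬p5 ∨ ¬p2) ∧ (p5 ∨ p2)) ∨ (¬p5 ∧ ¬p2) ∨ (p4 ∧ p2)
⇔ (¬p5 ∧ p5) ∨ (¬p5 ∧ p2) ∨ (¬p2 ∧ p5) ∨ (¬p2 ∧ p2) ∨ (¬p5 ∧ ¬p2) ∨ (p4 ∧ p2)
⇔ (¬p5 ∧ p2) ∨ (¬p2 ∧ p5) ∨ (¬p5 ∧ ¬p2) ∨ (p4 ∧ p2)

(¬p5 ∧ p2) ∨ (¬p2 ∧ p5) ∨ (¬p5 ∧ ¬p2) ∨ (p4 ∧ p2)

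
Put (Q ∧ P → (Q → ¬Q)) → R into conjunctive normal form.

(Q ∨ R) ∧ (P ∨ R)

(Q ∧ P → (Q → ¬Q)) → R
≡ ¬(Q ∧ P → (Q → ¬Q)) ∨ R   [eliminate →]
≡ ¬(¬(Q ∧ P) ∨ (Q → ¬Q)) ∨ R   [eliminate →]
≡ ¬(¬(Q ∧ P) ∨ ¬Q ∨ ¬Q) ∨ R   [eliminate →]
≡ ¬¬(Q ∧ P) ∧ ¬¬Q ∧ ¬¬Q ∨ R   [De Morgan]
≡ Q ∧ P ∧ ¬¬Q ∧ ¬¬Q ∨ R   [double negation]
≡ Q ∧ P ∧ Q ∧ ¬¬Q ∨ R   [double negation]
≡ Q ∧ P ∧ Q ∧ Q ∨ R   [double negation]
≡ (Q ∨ R) ∧ (P ∨ R) ∧ (Q ∨ R) ∧ (Q ∨ R)   [distribute ∨ over ∧]
≡ (Q ∨ R) ∧ (P ∨ R)   [simplify]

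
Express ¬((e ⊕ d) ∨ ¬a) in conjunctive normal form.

¬((e ⊕ d) ∨ ¬a)
⇔ ¬(((e ∨ d) ∧ ¬(e ∧ d)) ∨ ¬a)   [expand ⊕]
⇔ ¬((e ∨ d) ∧ ¬(e ∧ d)) ∧ ¬¬a   [De Morgan]
⇔ (¬(e ∨ d) ∨ ¬¬(e ∧ d)) ∧ ¬¬a   [De Morgan]
⇔ ((¬e ∧ ¬d) ∨ ¬¬(e ∧ d)) ∧ ¬¬a   [De Morgan]
⇔ ((¬e ∧ ¬d) ∨ (e ∧ d)) ∧ ¬¬a   [double negation]
⇔ ((¬e ∧ ¬d) ∨ (e ∧ d)) ∧ a   [double negation]
⇔ (¬e ∨ e) ∧ (¬e ∨ d) ∧ (¬d ∨ e) ∧ (¬d ∨ d) ∧ a   [distribute ∨ over ∧]
⇔ (¬e ∨ d) ∧ (¬d ∨ e) ∧ a   [simplify]

(¬e ∨ d) ∧ (¬d ∨ e) ∧ a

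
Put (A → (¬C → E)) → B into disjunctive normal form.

(A ∧ ¬C ∧ ¬E) ∨ B

(A → (¬C → E)) → B
≡ ¬(A → (¬C → E)) ∨ B   (eliminate →)
≡ ¬(¬A ∨ (¬C → E)) ∨ B   (eliminate →)
≡ ¬(¬A ∨ ¬¬C ∨ E) ∨ B   (eliminate →)
≡ (¬¬A ∧ ¬¬¬C ∧ ¬E) ∨ B   (De Morgan)
≡ (A ∧ ¬¬¬C ∧ ¬E) ∨ B   (double negation)
≡ (A ∧ ¬C ∧ ¬E) ∨ B   (double negation)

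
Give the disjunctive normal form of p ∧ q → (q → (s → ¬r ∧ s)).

p ∧ q → (q → (s → ¬r ∧ s))
= ¬(p ∧ q) ∨ (q → (s → ¬r ∧ s))   (eliminate →)
= ¬(p ∧ q) ∨ ¬q ∨ (s → ¬r ∧ s)   (eliminate →)
= ¬(p ∧ q) ∨ ¬q ∨ ¬s ∨ ¬r ∧ s   (eliminate →)
= ¬p ∨ ¬q ∨ ¬q ∨ ¬s ∨ ¬r ∧ s   (De Morgan)
= ¬p ∨ ¬q ∨ ¬s ∨ ¬r ∧ s   (simplify)

¬p ∨ ¬q ∨ ¬s ∨ ¬r ∧ s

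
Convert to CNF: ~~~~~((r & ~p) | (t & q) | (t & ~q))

~~~~~((r & ~p) | (t & q) | (t & ~q))
= ~~~((r & ~p) | (t & q) | (t & ~q))   (double negation)
= ~((r & ~p) | (t & q) | (t & ~q))   (double negation)
= ~(r & ~p) & ~(t & q) & ~(t & ~q)   (De Morgan)
= (~r | ~~p) & ~(t & q) & ~(t & ~q)   (De Morgan)
= (~r | p) & ~(t & q) & ~(t & ~q)   (double negation)
= (~r | p) & (~t | ~q) & ~(t & ~q)   (De Morgan)
= (~r | p) & (~t | ~q) & (~t | ~~q)   (De Morgan)
= (~r | p) & (~t | ~q) & (~t | q)   (double negation)

(~r | p) & (~t | ~q) & (~t | q)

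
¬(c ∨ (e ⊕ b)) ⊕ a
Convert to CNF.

(¬c ∨ a) ∧ (¬e ∨ b ∨ a) ∧ (¬b ∨ e ∨ a) ∧ (c ∨ e ∨ b ∨ ¬a) ∧ (c ∨ ¬e ∨ ¬b ∨ ¬a)

¬(c ∨ (e ⊕ b)) ⊕ a
= (¬(c ∨ (e ⊕ b)) ∨ a) ∧ ¬(¬(c ∨ (e ⊕ b)) ∧ a)   — expand ⊕
= (¬(c ∨ ((e ∨ b) ∧ ¬(e ∧ b))) ∨ a) ∧ ¬(¬(c ∨ (e ⊕ b)) ∧ a)   — expand ⊕
= (¬(c ∨ ((e ∨ b) ∧ ¬(e ∧ b))) ∨ a) ∧ ¬(¬(c ∨ ((e ∨ b) ∧ ¬(e ∧ b))) ∧ a)   — expand ⊕
= ((¬c ∧ ¬((e ∨ b) ∧ ¬(e ∧ b))) ∨ a) ∧ ¬(¬(c ∨ ((e ∨ b) ∧ ¬(e ∧ b))) ∧ a)   — De Morgan
= ((¬c ∧ (¬(e ∨ b) ∨ ¬¬(e ∧ b))) ∨ a) ∧ ¬(¬(c ∨ ((e ∨ b) ∧ ¬(e ∧ b))) ∧ a)   — De Morgan
= ((¬c ∧ ((¬e ∧ ¬b) ∨ ¬¬(e ∧ b))) ∨ a) ∧ ¬(¬(c ∨ ((e ∨ b) ∧ ¬(e ∧ b))) ∧ a)   — De Morgan
= ((¬c ∧ ((¬e ∧ ¬b) ∨ (e ∧ b))) ∨ a) ∧ ¬(¬(c ∨ ((e ∨ b) ∧ ¬(e ∧ b))) ∧ a)   — double negation
= ((¬c ∧ ((¬e ∧ ¬b) ∨ (e ∧ b))) ∨ a) ∧ (¬¬(c ∨ ((e ∨ b) ∧ ¬(e ∧ b))) ∨ ¬a)   — De Morgan
= ((¬c ∧ ((¬e ∧ ¬b) ∨ (e ∧ b))) ∨ a) ∧ (c ∨ ((e ∨ b) ∧ ¬(e ∧ b)) ∨ ¬a)   — double negation
= ((¬c ∧ ((¬e ∧ ¬b) ∨ (e ∧ b))) ∨ a) ∧ (c ∨ ((e ∨ b) ∧ (¬e ∨ ¬b)) ∨ ¬a)   — De Morgan
= (¬c ∨ a) ∧ (¬e ∨ e ∨ a) ∧ (¬e ∨ b ∨ a) ∧ (¬b ∨ e ∨ a) ∧ (¬b ∨ b ∨ a) ∧ (c ∨ e ∨ b ∨ ¬a) ∧ (c ∨ ¬e ∨ ¬b ∨ ¬a)   — distribute ∨ over ∧
= (¬c ∨ a) ∧ (¬e ∨ b ∨ a) ∧ (¬b ∨ e ∨ a) ∧ (c ∨ e ∨ b ∨ ¬a) ∧ (c ∨ ¬e ∨ ¬b ∨ ¬a)   — simplify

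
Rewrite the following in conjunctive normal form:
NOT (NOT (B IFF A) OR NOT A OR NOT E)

(NOT A OR B) AND A AND E

NOT (NOT (B IFF A) OR NOT A OR NOT E)
≡ NOT (NOT ((B IMPLIES A) AND (A IMPLIES B)) OR NOT A OR NOT E)
≡ NOT (NOT ((NOT B OR A) AND (A IMPLIES B)) OR NOT A OR NOT E)
≡ NOT (NOT ((NOT B OR A) AND (NOT A OR B)) OR NOT A OR NOT E)
≡ NOT NOT ((NOT B OR A) AND (NOT A OR B)) AND NOT NOT A AND NOT NOT E
≡ (NOT B OR A) AND (NOT A OR B) AND NOT NOT A AND NOT NOT E
≡ (NOT B OR A) AND (NOT A OR B) AND A AND NOT NOT E
≡ (NOT B OR A) AND (NOT A OR B) AND A AND E
≡ (NOT A OR B) AND A AND E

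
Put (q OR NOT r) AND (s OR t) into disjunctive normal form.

(q AND s) OR (q AND t) OR (NOT r AND s) OR (NOT r AND t)

(q OR NOT r) AND (s OR t)
⇔ (q AND s) OR (q AND t) OR (NOT r AND s) OR (NOT r AND t)   [distribute AND over OR]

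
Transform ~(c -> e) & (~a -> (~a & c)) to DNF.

~(c -> e) & (~a -> (~a & c))
= ~(~c | e) & (~a -> (~a & c))   [eliminate ->]
= ~(~c | e) & (~~a | (~a & c))   [eliminate ->]
= ~~c & ~e & (~~a | (~a & c))   [De Morgan]
= c & ~e & (~~a | (~a & c))   [double negation]
= c & ~e & (a | (~a & c))   [double negation]
= (c & ~e & a) | (c & ~e & ~a & c)   [distribute & over |]
= (c & ~e & a) | (c & ~e & ~a)   [simplify]

(c & ~e & a) | (c & ~e & ~a)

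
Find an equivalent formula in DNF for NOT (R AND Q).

NOT (R AND Q)
≡ NOT R OR NOT Q   [De Morgan]

NOT R OR NOT Q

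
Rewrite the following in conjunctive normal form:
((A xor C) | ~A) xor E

(~A | ~C | E) & (~A | C | ~E) & (A | ~E)

((A xor C) | ~A) xor E
≡ ((A xor C) | ~A | E) & ~(((A xor C) | ~A) & E)   (expand xor)
≡ (((A | C) & ~(A & C)) | ~A | E) & ~(((A xor C) | ~A) & E)   (expand xor)
≡ (((A | C) & ~(A & C)) | ~A | E) & ~((((A | C) & ~(A & C)) | ~A) & E)   (expand xor)
≡ (((A | C) & (~A | ~C)) | ~A | E) & ~((((A | C) & ~(A & C)) | ~A) & E)   (De Morgan)
≡ (((A | C) & (~A | ~C)) | ~A | E) & (~(((A | C) & ~(A & C)) | ~A) | ~E)   (De Morgan)
≡ (((A | C) & (~A | ~C)) | ~A | E) & ((~((A | C) & ~(A & C)) & ~~A) | ~E)   (De Morgan)
≡ (((A | C) & (~A | ~C)) | ~A | E) & (((~(A | C) | ~~(A & C)) & ~~A) | ~E)   (De Morgan)
≡ (((A | C) & (~A | ~C)) | ~A | E) & ((((~A & ~C) | ~~(A & C)) & ~~A) | ~E)   (De Morgan)
≡ (((A | C) & (~A | ~C)) | ~A | E) & ((((~A & ~C) | (A & C)) & ~~A) | ~E)   (double negation)
≡ (((A | C) & (~A | ~C)) | ~A | E) & ((((~A & ~C) | (A & C)) & A) | ~E)   (double negation)
≡ (A | C | ~A | E) & (~A | ~C | ~A | E) & (~A | A | ~E) & (~A | C | ~E) & (~C | A | ~E) & (~C | C | ~E) & (A | ~E)   (distribute | over &)
≡ (~A | ~C | E) & (~A | C | ~E) & (A | ~E)   (simplify)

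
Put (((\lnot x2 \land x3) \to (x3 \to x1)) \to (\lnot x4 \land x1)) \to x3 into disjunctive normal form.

(x2 \land x4) \lor (x2 \land \lnot x1) \lor (\lnot x3 \land x4) \lor (\lnot x3 \land \lnot x1) \lor (x1 \land x4) \lor x3

(((\lnot x2 \land x3) \to (x3 \to x1)) \to (\lnot x4 \land x1)) \to x3
≡ \lnot (((\lnot x2 \land x3) \to (x3 \to x1)) \to (\lnot x4 \land x1)) \lor x3
≡ \lnot (\lnot ((\lnot x2 \land x3) \to (x3 \to x1)) \lor (\lnot x4 \land x1)) \lor x3
≡ \lnot (\lnot (\lnot (\lnot x2 \land x3) \lor (x3 \to x1)) \lor (\lnot x4 \land x1)) \lor x3
≡ \lnot (\lnot (\lnot (\lnot x2 \land x3) \lor \lnot x3 \lor x1) \lor (\lnot x4 \land x1)) \lor x3
≡ (\lnot \lnot (\lnot (\lnot x2 \land x3) \lor \lnot x3 \lor x1) \land \lnot (\lnot x4 \land x1)) \lor x3
≡ ((\lnot (\lnot x2 \land x3) \lor \lnot x3 \lor x1) \land \lnot (\lnot x4 \land x1)) \lor x3
≡ ((\lnot \lnot x2 \lor \lnot x3 \lor \lnot x3 \lor x1) \land \lnot (\lnot x4 \land x1)) \lor x3
≡ ((x2 \lor \lnot x3 \lor \lnot x3 \lor x1) \land \lnot (\lnot x4 \land x1)) \lor x3
≡ ((x2 \lor \lnot x3 \lor \lnot x3 \lor x1) \land (\lnot \lnot x4 \lor \lnot x1)) \lor x3
≡ ((x2 \lor \lnot x3 \lor \lnot x3 \lor x1) \land (x4 \lor \lnot x1)) \lor x3
≡ (x2 \land x4) \lor (x2 \land \lnot x1) \lor (\lnot x3 \land x4) \lor (\lnot x3 \land \lnot x1) \lor (\lnot x3 \land x4) \lor (\lnot x3 \land \lnot x1) \lor (x1 \land x4) \lor (x1 \land \lnot x1) \lor x3
≡ (x2 \land x4) \lor (x2 \land \lnot x1) \lor (\lnot x3 \land x4) \lor (\lnot x3 \land \lnot x1) \lor (x1 \land x4) \lor x3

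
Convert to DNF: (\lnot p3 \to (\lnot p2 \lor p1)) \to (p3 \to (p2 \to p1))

(\lnot p3 \to (\lnot p2 \lor p1)) \to (p3 \to (p2 \to p1))
≡ \lnot (\lnot p3 \to (\lnot p2 \lor p1)) \lor (p3 \to (p2 \to p1))   — eliminate \to
≡ \lnot (\lnot \lnot p3 \lor \lnot p2 \lor p1) \lor (p3 \to (p2 \to p1))   — eliminate \to
≡ \lnot (\lnot \lnot p3 \lor \lnot p2 \lor p1) \lor \lnot p3 \lor (p2 \to p1)   — eliminate \to
≡ \lnot (\lnot \lnot p3 \lor \lnot p2 \lor p1) \lor \lnot p3 \lor \lnot p2 \lor p1   — eliminate \to
≡ (\lnot \lnot \lnot p3 \land \lnot \lnot p2 \land \lnot p1) \lor \lnot p3 \lor \lnot p2 \lor p1   — De Morgan
≡ (\lnot p3 \land \lnot \lnot p2 \land \lnot p1) \lor \lnot p3 \lor \lnot p2 \lor p1   — double negation
≡ (\lnot p3 \land p2 \land \lnot p1) \lor \lnot p3 \lor \lnot p2 \lor p1   — double negation
≡ \lnot p3 \lor \lnot p2 \lor p1   — simplify

\lnot p3 \lor \lnot p2 \lor p1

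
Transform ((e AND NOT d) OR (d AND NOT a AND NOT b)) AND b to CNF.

((e AND NOT d) OR (d AND NOT a AND NOT b)) AND b
⇔ (e OR d) AND (e OR NOT a) AND (e OR NOT b) AND (NOT d OR d) AND (NOT d OR NOT a) AND (NOT d OR NOT b) AND b   (distribute OR over AND)
⇔ (e OR d) AND (e OR NOT a) AND (e OR NOT b) AND (NOT d OR NOT a) AND (NOT d OR NOT b) AND b   (simplify)

(e OR d) AND (e OR NOT a) AND (e OR NOT b) AND (NOT d OR NOT a) AND (NOT d OR NOT b) AND b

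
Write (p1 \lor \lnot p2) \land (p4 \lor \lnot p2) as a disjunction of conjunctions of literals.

(p1 \lor \lnot p2) \land (p4 \lor \lnot p2)
= (p1 \land p4) \lor (p1 \land \lnot p2) \lor (\lnot p2 \land p4) \lor (\lnot p2 \land \lnot p2)   [distribute \land over \lor]
= (p1 \land p4) \lor \lnot p2   [simplify]

(p1 \land p4) \lor \lnot p2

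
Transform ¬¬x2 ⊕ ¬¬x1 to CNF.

¬¬x2 ⊕ ¬¬x1
⇔ (¬¬x2 ∨ ¬¬x1) ∧ ¬(¬¬x2 ∧ ¬¬x1)   (expand ⊕)
⇔ (x2 ∨ ¬¬x1) ∧ ¬(¬¬x2 ∧ ¬¬x1)   (double negation)
⇔ (x2 ∨ x1) ∧ ¬(¬¬x2 ∧ ¬¬x1)   (double negation)
⇔ (x2 ∨ x1) ∧ (¬¬¬x2 ∨ ¬¬¬x1)   (De Morgan)
⇔ (x2 ∨ x1) ∧ (¬x2 ∨ ¬¬¬x1)   (double negation)
⇔ (x2 ∨ x1) ∧ (¬x2 ∨ ¬x1)   (double negation)

(x2 ∨ x1) ∧ (¬x2 ∨ ¬x1)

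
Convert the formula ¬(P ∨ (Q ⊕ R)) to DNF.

¬P ∧ ¬Q ∧ ¬R ∨ ¬P ∧ R ∧ Q

¬(P ∨ (Q ⊕ R))
≡ ¬(P ∨ Q ∧ ¬R ∨ ¬Q ∧ R)
≡ ¬P ∧ ¬(Q ∧ ¬R) ∧ ¬(¬Q ∧ R)
≡ ¬P ∧ (¬Q ∨ ¬¬R) ∧ ¬(¬Q ∧ R)
≡ ¬P ∧ (¬Q ∨ R) ∧ ¬(¬Q ∧ R)
≡ ¬P ∧ (¬Q ∨ R) ∧ (¬¬Q ∨ ¬R)
≡ ¬P ∧ (¬Q ∨ R) ∧ (Q ∨ ¬R)
≡ ¬P ∧ ¬Q ∧ Q ∨ ¬P ∧ ¬Q ∧ ¬R ∨ ¬P ∧ R ∧ Q ∨ ¬P ∧ R ∧ ¬R
≡ ¬P ∧ ¬Q ∧ ¬R ∨ ¬P ∧ R ∧ Q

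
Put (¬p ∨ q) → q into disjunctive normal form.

(¬p ∨ q) → q
≡ ¬(¬p ∨ q) ∨ q   — eliminate →
≡ (¬¬p ∧ ¬q) ∨ q   — De Morgan
≡ (p ∧ ¬q) ∨ q   — double negation

(p ∧ ¬q) ∨ q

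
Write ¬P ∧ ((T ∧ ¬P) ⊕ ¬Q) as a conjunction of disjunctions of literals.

¬P ∧ (T ∨ ¬Q) ∧ (¬T ∨ P ∨ Q)

¬P ∧ ((T ∧ ¬P) ⊕ ¬Q)
≡ ¬P ∧ ((T ∧ ¬P) ∨ ¬Q) ∧ ¬(T ∧ ¬P ∧ ¬Q)   (expand ⊕)
≡ ¬P ∧ ((T ∧ ¬P) ∨ ¬Q) ∧ (¬T ∨ ¬¬P ∨ ¬¬Q)   (De Morgan)
≡ ¬P ∧ ((T ∧ ¬P) ∨ ¬Q) ∧ (¬T ∨ P ∨ ¬¬Q)   (double negation)
≡ ¬P ∧ ((T ∧ ¬P) ∨ ¬Q) ∧ (¬T ∨ P ∨ Q)   (double negation)
≡ ¬P ∧ (T ∨ ¬Q) ∧ (¬P ∨ ¬Q) ∧ (¬T ∨ P ∨ Q)   (distribute ∨ over ∧)
≡ ¬P ∧ (T ∨ ¬Q) ∧ (¬T ∨ P ∨ Q)   (simplify)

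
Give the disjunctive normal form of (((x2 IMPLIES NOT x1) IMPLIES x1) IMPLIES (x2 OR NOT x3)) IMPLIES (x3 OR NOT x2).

(((x2 IMPLIES NOT x1) IMPLIES x1) IMPLIES (x2 OR NOT x3)) IMPLIES (x3 OR NOT x2)
≡ NOT (((x2 IMPLIES NOT x1) IMPLIES x1) IMPLIES (x2 OR NOT x3)) OR x3 OR NOT x2
≡ NOT (NOT ((x2 IMPLIES NOT x1) IMPLIES x1) OR x2 OR NOT x3) OR x3 OR NOT x2
≡ NOT (NOT (NOT (x2 IMPLIES NOT x1) OR x1) OR x2 OR NOT x3) OR x3 OR NOT x2
≡ NOT (NOT (NOT (NOT x2 OR NOT x1) OR x1) OR x2 OR NOT x3) OR x3 OR NOT x2
≡ (NOT NOT (NOT (NOT x2 OR NOT x1) OR x1) AND NOT x2 AND NOT NOT x3) OR x3 OR NOT x2
≡ ((NOT (NOT x2 OR NOT x1) OR x1) AND NOT x2 AND NOT NOT x3) OR x3 OR NOT x2
≡ (((NOT NOT x2 AND NOT NOT x1) OR x1) AND NOT x2 AND NOT NOT x3) OR x3 OR NOT x2
≡ (((x2 AND NOT NOT x1) OR x1) AND NOT x2 AND NOT NOT x3) OR x3 OR NOT x2
≡ (((x2 AND x1) OR x1) AND NOT x2 AND NOT NOT x3) OR x3 OR NOT x2
≡ (((x2 AND x1) OR x1) AND NOT x2 AND x3) OR x3 OR NOT x2
≡ (x2 AND x1 AND NOT x2 AND x3) OR (x1 AND NOT x2 AND x3) OR x3 OR NOT x2
≡ x3 OR NOT x2

x3 OR NOT x2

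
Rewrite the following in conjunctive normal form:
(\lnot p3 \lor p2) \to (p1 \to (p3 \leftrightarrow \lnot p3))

(\lnot p3 \lor p2) \to (p1 \to (p3 \leftrightarrow \lnot p3))
≡ \lnot (\lnot p3 \lor p2) \lor (p1 \to (p3 \leftrightarrow \lnot p3))   — eliminate \to
≡ \lnot (\lnot p3 \lor p2) \lor \lnot p1 \lor (p3 \leftrightarrow \lnot p3)   — eliminate \to
≡ \lnot (\lnot p3 \lor p2) \lor \lnot p1 \lor ((p3 \to \lnot p3) \land (\lnot p3 \to p3))   — eliminate \leftrightarrow
≡ \lnot (\lnot p3 \lor p2) \lor \lnot p1 \lor ((\lnot p3 \lor \lnot p3) \land (\lnot p3 \to p3))   — eliminate \to
≡ \lnot (\lnot p3 \lor p2) \lor \lnot p1 \lor ((\lnot p3 \lor \lnot p3) \land (\lnot \lnot p3 \lor p3))   — eliminate \to
≡ (\lnot \lnot p3 \land \lnot p2) \lor \lnot p1 \lor ((\lnot p3 \lor \lnot p3) \land (\lnot \lnot p3 \lor p3))   — De Morgan
≡ (p3 \land \lnot p2) \lor \lnot p1 \lor ((\lnot p3 \lor \lnot p3) \land (\lnot \lnot p3 \lor p3))   — double negation
≡ (p3 \land \lnot p2) \lor \lnot p1 \lor ((\lnot p3 \lor \lnot p3) \land (p3 \lor p3))   — double negation
≡ (p3 \lor \lnot p1 \lor \lnot p3 \lor \lnot p3) \land (p3 \lor \lnot p1 \lor p3 \lor p3) \land (\lnot p2 \lor \lnot p1 \lor \lnot p3 \lor \lnot p3) \land (\lnot p2 \lor \lnot p1 \lor p3 \lor p3)   — distribute \lor over \land
≡ (p3 \lor \lnot p1) \land (\lnot p2 \lor \lnot p1 \lor \lnot p3)   — simplify

(p3 \lor \lnot p1) \land (\lnot p2 \lor \lnot p1 \lor \lnot p3)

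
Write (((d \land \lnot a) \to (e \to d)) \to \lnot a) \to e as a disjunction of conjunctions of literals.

(((d \land \lnot a) \to (e \to d)) \to \lnot a) \to e
= \lnot (((d \land \lnot a) \to (e \to d)) \to \lnot a) \lor e   [eliminate \to]
= \lnot (\lnot ((d \land \lnot a) \to (e \to d)) \lor \lnot a) \lor e   [eliminate \to]
= \lnot (\lnot (\lnot (d \land \lnot a) \lor (e \to d)) \lor \lnot a) \lor e   [eliminate \to]
= \lnot (\lnot (\lnot (d \land \lnot a) \lor \lnot e \lor d) \lor \lnot a) \lor e   [eliminate \to]
= (\lnot \lnot (\lnot (d \land \lnot a) \lor \lnot e \lor d) \land \lnot \lnot a) \lor e   [De Morgan]
= ((\lnot (d \land \lnot a) \lor \lnot e \lor d) \land \lnot \lnot a) \lor e   [double negation]
= ((\lnot d \lor \lnot \lnot a \lor \lnot e \lor d) \land \lnot \lnot a) \lor e   [De Morgan]
= ((\lnot d \lor a \lor \lnot e \lor d) \land \lnot \lnot a) \lor e   [double negation]
= ((\lnot d \lor a \lor \lnot e \lor d) \land a) \lor e   [double negation]
= (\lnot d \land a) \lor (a \land a) \lor (\lnot e \land a) \lor (d \land a) \lor e   [distribute \land over \lor]
= a \lor e   [simplify]

a \lor e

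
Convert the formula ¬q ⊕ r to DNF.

¬q ⊕ r
≡ (¬q ∧ ¬r) ∨ (¬¬q ∧ r)   (expand ⊕)
≡ (¬q ∧ ¬r) ∨ (q ∧ r)   (double negation)

(¬q ∧ ¬r) ∨ (q ∧ r)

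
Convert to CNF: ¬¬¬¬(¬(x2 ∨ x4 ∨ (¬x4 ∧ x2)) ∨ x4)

¬x2 ∨ x4

¬¬¬¬(¬(x2 ∨ x4 ∨ (¬x4 ∧ x2)) ∨ x4)
≡ ¬¬(¬(x2 ∨ x4 ∨ (¬x4 ∧ x2)) ∨ x4)   [double negation]
≡ ¬(x2 ∨ x4 ∨ (¬x4 ∧ x2)) ∨ x4   [double negation]
≡ (¬x2 ∧ ¬x4 ∧ ¬(¬x4 ∧ x2)) ∨ x4   [De Morgan]
≡ (¬x2 ∧ ¬x4 ∧ (¬¬x4 ∨ ¬x2)) ∨ x4   [De Morgan]
≡ (¬x2 ∧ ¬x4 ∧ (x4 ∨ ¬x2)) ∨ x4   [double negation]
≡ (¬x2 ∨ x4) ∧ (¬x4 ∨ x4) ∧ (x4 ∨ ¬x2 ∨ x4)   [distribute ∨ over ∧]
≡ ¬x2 ∨ x4   [simplify]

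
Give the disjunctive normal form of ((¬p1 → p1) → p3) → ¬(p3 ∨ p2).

((¬p1 → p1) → p3) → ¬(p3 ∨ p2)
= ¬((¬p1 → p1) → p3) ∨ ¬(p3 ∨ p2)   — eliminate →
= ¬(¬(¬p1 → p1) ∨ p3) ∨ ¬(p3 ∨ p2)   — eliminate →
= ¬(¬(¬¬p1 ∨ p1) ∨ p3) ∨ ¬(p3 ∨ p2)   — eliminate →
= (¬¬(¬¬p1 ∨ p1) ∧ ¬p3) ∨ ¬(p3 ∨ p2)   — De Morgan
= ((¬¬p1 ∨ p1) ∧ ¬p3) ∨ ¬(p3 ∨ p2)   — double negation
= ((p1 ∨ p1) ∧ ¬p3) ∨ ¬(p3 ∨ p2)   — double negation
= ((p1 ∨ p1) ∧ ¬p3) ∨ (¬p3 ∧ ¬p2)   — De Morgan
= (p1 ∧ ¬p3) ∨ (p1 ∧ ¬p3) ∨ (¬p3 ∧ ¬p2)   — distribute ∧ over ∨
= (p1 ∧ ¬p3) ∨ (¬p3 ∧ ¬p2)   — simplify

(p1 ∧ ¬p3) ∨ (¬p3 ∧ ¬p2)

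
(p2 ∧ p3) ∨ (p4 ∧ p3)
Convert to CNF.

(p2 ∨ p4) ∧ p3

(p2 ∧ p3) ∨ (p4 ∧ p3)
≡ (p2 ∨ p4) ∧ (p2 ∨ p3) ∧ (p3 ∨ p4) ∧ (p3 ∨ p3)   [distribute ∨ over ∧]
≡ (p2 ∨ p4) ∧ p3   [simplify]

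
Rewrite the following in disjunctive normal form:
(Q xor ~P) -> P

(~P & Q) | P

(Q xor ~P) -> P
≡ ~(Q xor ~P) | P   [eliminate ->]
≡ ~((Q & ~~P) | (~Q & ~P)) | P   [expand xor]
≡ (~(Q & ~~P) & ~(~Q & ~P)) | P   [De Morgan]
≡ ((~Q | ~~~P) & ~(~Q & ~P)) | P   [De Morgan]
≡ ((~Q | ~P) & ~(~Q & ~P)) | P   [double negation]
≡ ((~Q | ~P) & (~~Q | ~~P)) | P   [De Morgan]
≡ ((~Q | ~P) & (Q | ~~P)) | P   [double negation]
≡ ((~Q | ~P) & (Q | P)) | P   [double negation]
≡ (~Q & Q) | (~Q & P) | (~P & Q) | (~P & P) | P   [distribute & over |]
≡ (~P & Q) | P   [simplify]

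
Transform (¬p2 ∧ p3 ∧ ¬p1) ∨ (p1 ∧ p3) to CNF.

(¬p2 ∨ p1) ∧ p3

(¬p2 ∧ p3 ∧ ¬p1) ∨ (p1 ∧ p3)
⇔ (¬p2 ∨ p1) ∧ (¬p2 ∨ p3) ∧ (p3 ∨ p1) ∧ (p3 ∨ p3) ∧ (¬p1 ∨ p1) ∧ (¬p1 ∨ p3)   — distribute ∨ over ∧
⇔ (¬p2 ∨ p1) ∧ p3   — simplify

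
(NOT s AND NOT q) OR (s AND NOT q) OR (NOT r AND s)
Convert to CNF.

(NOT q OR s) AND (NOT q OR NOT r)

(NOT s AND NOT q) OR (s AND NOT q) OR (NOT r AND s)
≡ (NOT s OR s OR NOT r) AND (NOT s OR s OR s) AND (NOT s OR NOT q OR NOT r) AND (NOT s OR NOT q OR s) AND (NOT q OR s OR NOT r) AND (NOT q OR s OR s) AND (NOT q OR NOT q OR NOT r) AND (NOT q OR NOT q OR s)   [distribute OR over AND]
≡ (NOT q OR s) AND (NOT q OR NOT r)   [simplify]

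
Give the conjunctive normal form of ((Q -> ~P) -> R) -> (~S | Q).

((Q -> ~P) -> R) -> (~S | Q)
⇔ ~((Q -> ~P) -> R) | ~S | Q   — eliminate ->
⇔ ~(~(Q -> ~P) | R) | ~S | Q   — eliminate ->
⇔ ~(~(~Q | ~P) | R) | ~S | Q   — eliminate ->
⇔ (~~(~Q | ~P) & ~R) | ~S | Q   — De Morgan
⇔ ((~Q | ~P) & ~R) | ~S | Q   — double negation
⇔ (~Q | ~P | ~S | Q) & (~R | ~S | Q)   — distribute | over &
⇔ ~R | ~S | Q   — simplify

~R | ~S | Q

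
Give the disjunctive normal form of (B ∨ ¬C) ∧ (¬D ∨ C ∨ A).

(B ∧ ¬D) ∨ (B ∧ C) ∨ (B ∧ A) ∨ (¬C ∧ ¬D) ∨ (¬C ∧ A)

(B ∨ ¬C) ∧ (¬D ∨ C ∨ A)
⇔ (B ∧ ¬D) ∨ (B ∧ C) ∨ (B ∧ A) ∨ (¬C ∧ ¬D) ∨ (¬C ∧ C) ∨ (¬C ∧ A)   (distribute ∧ over ∨)
⇔ (B ∧ ¬D) ∨ (B ∧ C) ∨ (B ∧ A) ∨ (¬C ∧ ¬D) ∨ (¬C ∧ A)   (simplify)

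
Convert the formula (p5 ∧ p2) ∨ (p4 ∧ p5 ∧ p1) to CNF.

p5 ∧ (p2 ∨ p4) ∧ (p2 ∨ p1)

(p5 ∧ p2) ∨ (p4 ∧ p5 ∧ p1)
⇔ (p5 ∨ p4) ∧ (p5 ∨ p5) ∧ (p5 ∨ p1) ∧ (p2 ∨ p4) ∧ (p2 ∨ p5) ∧ (p2 ∨ p1)   [distribute ∨ over ∧]
⇔ p5 ∧ (p2 ∨ p4) ∧ (p2 ∨ p1)   [simplify]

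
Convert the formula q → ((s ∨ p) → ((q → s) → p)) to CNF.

¬q ∨ ¬s ∨ p

q → ((s ∨ p) → ((q → s) → p))
⇔ ¬q ∨ ((s ∨ p) → ((q → s) → p))   [eliminate →]
⇔ ¬q ∨ ¬(s ∨ p) ∨ ((q → s) → p)   [eliminate →]
⇔ ¬q ∨ ¬(s ∨ p) ∨ ¬(q → s) ∨ p   [eliminate →]
⇔ ¬q ∨ ¬(s ∨ p) ∨ ¬(¬q ∨ s) ∨ p   [eliminate →]
⇔ ¬q ∨ (¬s ∧ ¬p) ∨ ¬(¬q ∨ s) ∨ p   [De Morgan]
⇔ ¬q ∨ (¬s ∧ ¬p) ∨ (¬¬q ∧ ¬s) ∨ p   [De Morgan]
⇔ ¬q ∨ (¬s ∧ ¬p) ∨ (q ∧ ¬s) ∨ p   [double negation]
⇔ (¬q ∨ ¬s ∨ q ∨ p) ∧ (¬q ∨ ¬s ∨ ¬s ∨ p) ∧ (¬q ∨ ¬p ∨ q ∨ p) ∧ (¬q ∨ ¬p ∨ ¬s ∨ p)   [distribute ∨ over ∧]
⇔ ¬q ∨ ¬s ∨ p   [simplify]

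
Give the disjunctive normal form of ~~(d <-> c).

(~d & ~c) | (c & d)

~~(d <-> c)
= ~~((d -> c) & (c -> d))   [eliminate <->]
= ~~((~d | c) & (c -> d))   [eliminate ->]
= ~~((~d | c) & (~c | d))   [eliminate ->]
= (~d | c) & (~c | d)   [double negation]
= (~d & ~c) | (~d & d) | (c & ~c) | (c & d)   [distribute & over |]
= (~d & ~c) | (c & d)   [simplify]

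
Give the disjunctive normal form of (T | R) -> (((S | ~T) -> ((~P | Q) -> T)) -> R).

(~T & ~R) | (~T & ~P) | (~T & Q) | R

(T | R) -> (((S | ~T) -> ((~P | Q) -> T)) -> R)
⇔ ~(T | R) | (((S | ~T) -> ((~P | Q) -> T)) -> R)   — eliminate ->
⇔ ~(T | R) | ~((S | ~T) -> ((~P | Q) -> T)) | R   — eliminate ->
⇔ ~(T | R) | ~(~(S | ~T) | ((~P | Q) -> T)) | R   — eliminate ->
⇔ ~(T | R) | ~(~(S | ~T) | ~(~P | Q) | T) | R   — eliminate ->
⇔ (~T & ~R) | ~(~(S | ~T) | ~(~P | Q) | T) | R   — De Morgan
⇔ (~T & ~R) | (~~(S | ~T) & ~~(~P | Q) & ~T) | R   — De Morgan
⇔ (~T & ~R) | ((S | ~T) & ~~(~P | Q) & ~T) | R   — double negation
⇔ (~T & ~R) | ((S | ~T) & (~P | Q) & ~T) | R   — double negation
⇔ (~T & ~R) | (S & ~P & ~T) | (S & Q & ~T) | (~T & ~P & ~T) | (~T & Q & ~T) | R   — distribute & over |
⇔ (~T & ~R) | (~T & ~P) | (~T & Q) | R   — simplify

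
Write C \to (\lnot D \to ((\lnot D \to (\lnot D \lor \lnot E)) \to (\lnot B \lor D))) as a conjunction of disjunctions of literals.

C \to (\lnot D \to ((\lnot D \to (\lnot D \lor \lnot E)) \to (\lnot B \lor D)))
⇔ \lnot C \lor (\lnot D \to ((\lnot D \to (\lnot D \lor \lnot E)) \to (\lnot B \lor D)))   (eliminate \to)
⇔ \lnot C \lor \lnot \lnot D \lor ((\lnot D \to (\lnot D \lor \lnot E)) \to (\lnot B \lor D))   (eliminate \to)
⇔ \lnot C \lor \lnot \lnot D \lor \lnot (\lnot D \to (\lnot D \lor \lnot E)) \lor \lnot B \lor D   (eliminate \to)
⇔ \lnot C \lor \lnot \lnot D \lor \lnot (\lnot \lnot D \lor \lnot D \lor \lnot E) \lor \lnot B \lor D   (eliminate \to)
⇔ \lnot C \lor D \lor \lnot (\lnot \lnot D \lor \lnot D \lor \lnot E) \lor \lnot B \lor D   (double negation)
⇔ \lnot C \lor D \lor (\lnot \lnot \lnot D \land \lnot \lnot D \land \lnot \lnot E) \lor \lnot B \lor D   (De Morgan)
⇔ \lnot C \lor D \lor (\lnot D \land \lnot \lnot D \land \lnot \lnot E) \lor \lnot B \lor D   (double negation)
⇔ \lnot C \lor D \lor (\lnot D \land D \land \lnot \lnot E) \lor \lnot B \lor D   (double negation)
⇔ \lnot C \lor D \lor (\lnot D \land D \land E) \lor \lnot B \lor D   (double negation)
⇔ (\lnot C \lor D \lor \lnot D \lor \lnot B \lor D) \land (\lnot C \lor D \lor D \lor \lnot B \lor D) \land (\lnot C \lor D \lor E \lor \lnot B \lor D)   (distribute \lor over \land)
⇔ \lnot C \lor D \lor \lnot B   (simplify)

\lnot C \lor D \lor \lnot B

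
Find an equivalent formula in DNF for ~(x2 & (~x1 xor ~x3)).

~x2 | (x1 & x3) | (~x3 & ~x1)

~(x2 & (~x1 xor ~x3))
≡ ~(x2 & ((~x1 & ~~x3) | (~~x1 & ~x3)))   [expand xor]
≡ ~x2 | ~((~x1 & ~~x3) | (~~x1 & ~x3))   [De Morgan]
≡ ~x2 | (~(~x1 & ~~x3) & ~(~~x1 & ~x3))   [De Morgan]
≡ ~x2 | ((~~x1 | ~~~x3) & ~(~~x1 & ~x3))   [De Morgan]
≡ ~x2 | ((x1 | ~~~x3) & ~(~~x1 & ~x3))   [double negation]
≡ ~x2 | ((x1 | ~x3) & ~(~~x1 & ~x3))   [double negation]
≡ ~x2 | ((x1 | ~x3) & (~~~x1 | ~~x3))   [De Morgan]
≡ ~x2 | ((x1 | ~x3) & (~x1 | ~~x3))   [double negation]
≡ ~x2 | ((x1 | ~x3) & (~x1 | x3))   [double negation]
≡ ~x2 | (x1 & ~x1) | (x1 & x3) | (~x3 & ~x1) | (~x3 & x3)   [distribute & over |]
≡ ~x2 | (x1 & x3) | (~x3 & ~x1)   [simplify]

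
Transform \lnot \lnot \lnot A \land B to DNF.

\lnot \lnot \lnot A \land B
= \lnot A \land B   [double negation]

\lnot A \land B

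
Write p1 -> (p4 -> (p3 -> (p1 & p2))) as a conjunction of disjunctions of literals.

~p1 | ~p4 | ~p3 | p2

p1 -> (p4 -> (p3 -> (p1 & p2)))
= ~p1 | (p4 -> (p3 -> (p1 & p2)))   [eliminate ->]
= ~p1 | ~p4 | (p3 -> (p1 & p2))   [eliminate ->]
= ~p1 | ~p4 | ~p3 | (p1 & p2)   [eliminate ->]
= (~p1 | ~p4 | ~p3 | p1) & (~p1 | ~p4 | ~p3 | p2)   [distribute | over &]
= ~p1 | ~p4 | ~p3 | p2   [simplify]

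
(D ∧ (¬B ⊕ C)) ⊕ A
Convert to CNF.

(D ∨ A) ∧ (¬B ∨ C ∨ A) ∧ (B ∨ ¬C ∨ A) ∧ (¬D ∨ B ∨ C ∨ ¬A) ∧ (¬D ∨ ¬C ∨ ¬B ∨ ¬A)

(D ∧ (¬B ⊕ C)) ⊕ A
= ((D ∧ (¬B ⊕ C)) ∨ A) ∧ ¬(D ∧ (¬B ⊕ C) ∧ A)   [expand ⊕]
= ((D ∧ (¬B ∨ C) ∧ ¬(¬B ∧ C)) ∨ A) ∧ ¬(D ∧ (¬B ⊕ C) ∧ A)   [expand ⊕]
= ((D ∧ (¬B ∨ C) ∧ ¬(¬B ∧ C)) ∨ A) ∧ ¬(D ∧ (¬B ∨ C) ∧ ¬(¬B ∧ C) ∧ A)   [expand ⊕]
= ((D ∧ (¬B ∨ C) ∧ (¬¬B ∨ ¬C)) ∨ A) ∧ ¬(D ∧ (¬B ∨ C) ∧ ¬(¬B ∧ C) ∧ A)   [De Morgan]
= ((D ∧ (¬B ∨ C) ∧ (B ∨ ¬C)) ∨ A) ∧ ¬(D ∧ (¬B ∨ C) ∧ ¬(¬B ∧ C) ∧ A)   [double negation]
= ((D ∧ (¬B ∨ C) ∧ (B ∨ ¬C)) ∨ A) ∧ (¬D ∨ ¬(¬B ∨ C) ∨ ¬¬(¬B ∧ C) ∨ ¬A)   [De Morgan]
= ((D ∧ (¬B ∨ C) ∧ (B ∨ ¬C)) ∨ A) ∧ (¬D ∨ (¬¬B ∧ ¬C) ∨ ¬¬(¬B ∧ C) ∨ ¬A)   [De Morgan]
= ((D ∧ (¬B ∨ C) ∧ (B ∨ ¬C)) ∨ A) ∧ (¬D ∨ (B ∧ ¬C) ∨ ¬¬(¬B ∧ C) ∨ ¬A)   [double negation]
= ((D ∧ (¬B ∨ C) ∧ (B ∨ ¬C)) ∨ A) ∧ (¬D ∨ (B ∧ ¬C) ∨ (¬B ∧ C) ∨ ¬A)   [double negation]
= (D ∨ A) ∧ (¬B ∨ C ∨ A) ∧ (B ∨ ¬C ∨ A) ∧ (¬D ∨ B ∨ ¬B ∨ ¬A) ∧ (¬D ∨ B ∨ C ∨ ¬A) ∧ (¬D ∨ ¬C ∨ ¬B ∨ ¬A) ∧ (¬D ∨ ¬C ∨ C ∨ ¬A)   [distribute ∨ over ∧]
= (D ∨ A) ∧ (¬B ∨ C ∨ A) ∧ (B ∨ ¬C ∨ A) ∧ (¬D ∨ B ∨ C ∨ ¬A) ∧ (¬D ∨ ¬C ∨ ¬B ∨ ¬A)   [simplify]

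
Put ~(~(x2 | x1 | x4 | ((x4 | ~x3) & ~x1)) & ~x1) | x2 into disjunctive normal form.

x2 | x1 | x4 | (~x3 & ~x1)

~(~(x2 | x1 | x4 | ((x4 | ~x3) & ~x1)) & ~x1) | x2
= ~~(x2 | x1 | x4 | ((x4 | ~x3) & ~x1)) | ~~x1 | x2   (De Morgan)
= x2 | x1 | x4 | ((x4 | ~x3) & ~x1) | ~~x1 | x2   (double negation)
= x2 | x1 | x4 | ((x4 | ~x3) & ~x1) | x1 | x2   (double negation)
= x2 | x1 | x4 | (x4 & ~x1) | (~x3 & ~x1) | x1 | x2   (distribute & over |)
= x2 | x1 | x4 | (~x3 & ~x1)   (simplify)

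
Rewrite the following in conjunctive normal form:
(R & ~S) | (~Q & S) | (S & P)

(R | ~Q | P) & (R | S) & (~S | ~Q | P)

(R & ~S) | (~Q & S) | (S & P)
= (R | ~Q | S) & (R | ~Q | P) & (R | S | S) & (R | S | P) & (~S | ~Q | S) & (~S | ~Q | P) & (~S | S | S) & (~S | S | P)   [distribute | over &]
= (R | ~Q | P) & (R | S) & (~S | ~Q | P)   [simplify]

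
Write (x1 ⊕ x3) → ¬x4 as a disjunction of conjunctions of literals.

(¬x1 ∧ ¬x3) ∨ (x3 ∧ x1) ∨ ¬x4

(x1 ⊕ x3) → ¬x4
⇔ ¬(x1 ⊕ x3) ∨ ¬x4   [eliminate →]
⇔ ¬((x1 ∧ ¬x3) ∨ (¬x1 ∧ x3)) ∨ ¬x4   [expand ⊕]
⇔ (¬(x1 ∧ ¬x3) ∧ ¬(¬x1 ∧ x3)) ∨ ¬x4   [De Morgan]
⇔ ((¬x1 ∨ ¬¬x3) ∧ ¬(¬x1 ∧ x3)) ∨ ¬x4   [De Morgan]
⇔ ((¬x1 ∨ x3) ∧ ¬(¬x1 ∧ x3)) ∨ ¬x4   [double negation]
⇔ ((¬x1 ∨ x3) ∧ (¬¬x1 ∨ ¬x3)) ∨ ¬x4   [De Morgan]
⇔ ((¬x1 ∨ x3) ∧ (x1 ∨ ¬x3)) ∨ ¬x4   [double negation]
⇔ (¬x1 ∧ x1) ∨ (¬x1 ∧ ¬x3) ∨ (x3 ∧ x1) ∨ (x3 ∧ ¬x3) ∨ ¬x4   [distribute ∧ over ∨]
⇔ (¬x1 ∧ ¬x3) ∨ (x3 ∧ x1) ∨ ¬x4   [simplify]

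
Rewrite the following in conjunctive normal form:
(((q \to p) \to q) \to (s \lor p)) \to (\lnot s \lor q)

(((q \to p) \to q) \to (s \lor p)) \to (\lnot s \lor q)
≡ \lnot (((q \to p) \to q) \to (s \lor p)) \lor \lnot s \lor q   — eliminate \to
≡ \lnot (\lnot ((q \to p) \to q) \lor s \lor p) \lor \lnot s \lor q   — eliminate \to
≡ \lnot (\lnot (\lnot (q \to p) \lor q) \lor s \lor p) \lor \lnot s \lor q   — eliminate \to
≡ \lnot (\lnot (\lnot (\lnot q \lor p) \lor q) \lor s \lor p) \lor \lnot s \lor q   — eliminate \to
≡ (\lnot \lnot (\lnot (\lnot q \lor p) \lor q) \land \lnot s \land \lnot p) \lor \lnot s \lor q   — De Morgan
≡ ((\lnot (\lnot q \lor p) \lor q) \land \lnot s \land \lnot p) \lor \lnot s \lor q   — double negation
≡ (((\lnot \lnot q \land \lnot p) \lor q) \land \lnot s \land \lnot p) \lor \lnot s \lor q   — De Morgan
≡ (((q \land \lnot p) \lor q) \land \lnot s \land \lnot p) \lor \lnot s \lor q   — double negation
≡ (q \lor q \lor \lnot s \lor q) \land (\lnot p \lor q \lor \lnot s \lor q) \land (\lnot s \lor \lnot s \lor q) \land (\lnot p \lor \lnot s \lor q)   — distribute \lor over \land
≡ q \lor \lnot s   — simplify

q \lor \lnot s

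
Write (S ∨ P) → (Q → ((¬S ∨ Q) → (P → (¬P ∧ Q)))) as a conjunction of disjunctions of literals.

(S ∨ P) → (Q → ((¬S ∨ Q) → (P → (¬P ∧ Q))))
= ¬(S ∨ P) ∨ (Q → ((¬S ∨ Q) → (P → (¬P ∧ Q))))   [eliminate →]
= ¬(S ∨ P) ∨ ¬Q ∨ ((¬S ∨ Q) → (P → (¬P ∧ Q)))   [eliminate →]
= ¬(S ∨ P) ∨ ¬Q ∨ ¬(¬S ∨ Q) ∨ (P → (¬P ∧ Q))   [eliminate →]
= ¬(S ∨ P) ∨ ¬Q ∨ ¬(¬S ∨ Q) ∨ ¬P ∨ (¬P ∧ Q)   [eliminate →]
= (¬S ∧ ¬P) ∨ ¬Q ∨ ¬(¬S ∨ Q) ∨ ¬P ∨ (¬P ∧ Q)   [De Morgan]
= (¬S ∧ ¬P) ∨ ¬Q ∨ (¬¬S ∧ ¬Q) ∨ ¬P ∨ (¬P ∧ Q)   [De Morgan]
= (¬S ∧ ¬P) ∨ ¬Q ∨ (S ∧ ¬Q) ∨ ¬P ∨ (¬P ∧ Q)   [double negation]
= (¬S ∨ ¬Q ∨ S ∨ ¬P ∨ ¬P) ∧ (¬S ∨ ¬Q ∨ S ∨ ¬P ∨ Q) ∧ (¬S ∨ ¬Q ∨ ¬Q ∨ ¬P ∨ ¬P) ∧ (¬S ∨ ¬Q ∨ ¬Q ∨ ¬P ∨ Q) ∧ (¬P ∨ ¬Q ∨ S ∨ ¬P ∨ ¬P) ∧ (¬P ∨ ¬Q ∨ S ∨ ¬P ∨ Q) ∧ (¬P ∨ ¬Q ∨ ¬Q ∨ ¬P ∨ ¬P) ∧ (¬P ∨ ¬Q ∨ ¬Q ∨ ¬P ∨ Q)   [distribute ∨ over ∧]
= ¬P ∨ ¬Q   [simplify]

¬P ∨ ¬Q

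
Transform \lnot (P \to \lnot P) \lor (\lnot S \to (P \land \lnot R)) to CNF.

P \lor S

\lnot (P \to \lnot P) \lor (\lnot S \to (P \land \lnot R))
≡ \lnot (\lnot P \lor \lnot P) \lor (\lnot S \to (P \land \lnot R))   [eliminate \to]
≡ \lnot (\lnot P \lor \lnot P) \lor \lnot \lnot S \lor (P \land \lnot R)   [eliminate \to]
≡ (\lnot \lnot P \land \lnot \lnot P) \lor \lnot \lnot S \lor (P \land \lnot R)   [De Morgan]
≡ (P \land \lnot \lnot P) \lor \lnot \lnot S \lor (P \land \lnot R)   [double negation]
≡ (P \land P) \lor \lnot \lnot S \lor (P \land \lnot R)   [double negation]
≡ (P \land P) \lor S \lor (P \land \lnot R)   [double negation]
≡ (P \lor S \lor P) \land (P \lor S \lor \lnot R) \land (P \lor S \lor P) \land (P \lor S \lor \lnot R)   [distribute \lor over \land]
≡ P \lor S   [simplify]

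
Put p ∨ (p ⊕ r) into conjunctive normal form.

p ∨ (p ⊕ r)
≡ p ∨ ((p ∨ r) ∧ ¬(p ∧ r))   [expand ⊕]
≡ p ∨ ((p ∨ r) ∧ (¬p ∨ ¬r))   [De Morgan]
≡ (p ∨ p ∨ r) ∧ (p ∨ ¬p ∨ ¬r)   [distribute ∨ over ∧]
≡ p ∨ r   [simplify]

p ∨ r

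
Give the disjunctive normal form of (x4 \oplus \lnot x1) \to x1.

(\lnot x1 \land x4) \lor x1

(x4 \oplus \lnot x1) \to x1
≡ \lnot (x4 \oplus \lnot x1) \lor x1
≡ \lnot ((x4 \land \lnot \lnot x1) \lor (\lnot x4 \land \lnot x1)) \lor x1
≡ (\lnot (x4 \land \lnot \lnot x1) \land \lnot (\lnot x4 \land \lnot x1)) \lor x1
≡ ((\lnot x4 \lor \lnot \lnot \lnot x1) \land \lnot (\lnot x4 \land \lnot x1)) \lor x1
≡ ((\lnot x4 \lor \lnot x1) \land \lnot (\lnot x4 \land \lnot x1)) \lor x1
≡ ((\lnot x4 \lor \lnot x1) \land (\lnot \lnot x4 \lor \lnot \lnot x1)) \lor x1
≡ ((\lnot x4 \lor \lnot x1) \land (x4 \lor \lnot \lnot x1)) \lor x1
≡ ((\lnot x4 \lor \lnot x1) \land (x4 \lor x1)) \lor x1
≡ (\lnot x4 \land x4) \lor (\lnot x4 \land x1) \lor (\lnot x1 \land x4) \lor (\lnot x1 \land x1) \lor x1
≡ (\lnot x1 \land x4) \lor x1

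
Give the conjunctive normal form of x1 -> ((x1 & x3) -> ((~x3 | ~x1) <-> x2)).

x1 -> ((x1 & x3) -> ((~x3 | ~x1) <-> x2))
= ~x1 | ((x1 & x3) -> ((~x3 | ~x1) <-> x2))   — eliminate ->
= ~x1 | ~(x1 & x3) | ((~x3 | ~x1) <-> x2)   — eliminate ->
= ~x1 | ~(x1 & x3) | (((~x3 | ~x1) -> x2) & (x2 -> (~x3 | ~x1)))   — eliminate <->
= ~x1 | ~(x1 & x3) | ((~(~x3 | ~x1) | x2) & (x2 -> (~x3 | ~x1)))   — eliminate ->
= ~x1 | ~(x1 & x3) | ((~(~x3 | ~x1) | x2) & (~x2 | ~x3 | ~x1))   — eliminate ->
= ~x1 | ~x1 | ~x3 | ((~(~x3 | ~x1) | x2) & (~x2 | ~x3 | ~x1))   — De Morgan
= ~x1 | ~x1 | ~x3 | (((~~x3 & ~~x1) | x2) & (~x2 | ~x3 | ~x1))   — De Morgan
= ~x1 | ~x1 | ~x3 | (((x3 & ~~x1) | x2) & (~x2 | ~x3 | ~x1))   — double negation
= ~x1 | ~x1 | ~x3 | (((x3 & x1) | x2) & (~x2 | ~x3 | ~x1))   — double negation
= (~x1 | ~x1 | ~x3 | x3 | x2) & (~x1 | ~x1 | ~x3 | x1 | x2) & (~x1 | ~x1 | ~x3 | ~x2 | ~x3 | ~x1)   — distribute | over &
= ~x1 | ~x3 | ~x2   — simplify

~x1 | ~x3 | ~x2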